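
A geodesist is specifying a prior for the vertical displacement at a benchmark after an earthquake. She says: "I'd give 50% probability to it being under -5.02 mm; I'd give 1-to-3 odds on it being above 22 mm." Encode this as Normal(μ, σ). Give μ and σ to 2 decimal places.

μ = -5.02, σ = 40.06

For Normal(μ,σ), the p-quantile is μ + z_p·σ. Here z_{0.5} = 0, z_{0.75} = 0.6745.
So -5.02 = μ + 0σ and 22 = μ + 0.6745σ.
Subtracting: σ = (22 − -5.02)/(0.6745 − (0)) = 40.06.
Then μ = -5.02 − (0)·40.06 = -5.02.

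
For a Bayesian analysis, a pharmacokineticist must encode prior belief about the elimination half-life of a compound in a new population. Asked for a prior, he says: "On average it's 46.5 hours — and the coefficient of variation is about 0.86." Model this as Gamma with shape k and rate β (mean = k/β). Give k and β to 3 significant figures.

k ≈ 1.35, β ≈ 0.0291

For Gamma(k, rate β): mean = k/β, variance = k/β², so CV = 1/√k.
CV = 0.86, hence k = 1/CV² = 1.35.
Then β = k/mean = 1.35/46.5 = 0.0291.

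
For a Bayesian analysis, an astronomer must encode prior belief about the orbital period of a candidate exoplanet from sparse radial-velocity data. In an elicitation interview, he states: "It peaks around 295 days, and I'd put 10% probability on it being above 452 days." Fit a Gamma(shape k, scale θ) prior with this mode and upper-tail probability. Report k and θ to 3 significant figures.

k ≈ 11.3, θ ≈ 28.8

Gamma(k,θ) with k>1 has mode (k−1)θ, so θ = 295/(k−1).
Need P(X < 452) = 0.9 with θ tied to k this way. Start at k = 2, θ = 295: P(X<452) ≈ 0.453.
Too low — raise k to concentrate. Iterating converges to k ≈ 11.3.
Then θ = 295/(11.3−1) ≈ 28.8.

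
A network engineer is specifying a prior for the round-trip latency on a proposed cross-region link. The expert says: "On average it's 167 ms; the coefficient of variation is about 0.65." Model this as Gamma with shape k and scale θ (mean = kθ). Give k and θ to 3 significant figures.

For Gamma(k, scale θ): mean = kθ, variance = kθ², so CV = 1/√k.
CV = 0.65, hence k = 1/CV² = 2.37.
Then θ = mean/k = 167/2.37 = 70.6.

k ≈ 2.37, θ ≈ 70.6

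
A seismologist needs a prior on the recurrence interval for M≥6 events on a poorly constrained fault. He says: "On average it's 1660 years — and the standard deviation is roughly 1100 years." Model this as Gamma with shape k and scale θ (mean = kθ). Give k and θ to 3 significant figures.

k ≈ 2.28, θ ≈ 729

For Gamma(k, scale θ): mean = kθ, variance = kθ², so CV = 1/√k.
CV = SD/mean = 1100/1660 = 0.6627, hence k = 1/CV² = 2.28.
Then θ = mean/k = 1660/2.28 = 729.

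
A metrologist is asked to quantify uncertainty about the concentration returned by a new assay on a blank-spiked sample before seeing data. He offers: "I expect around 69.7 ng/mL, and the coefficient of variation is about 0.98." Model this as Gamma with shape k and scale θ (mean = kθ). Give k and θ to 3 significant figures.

For Gamma(k, scale θ): mean = kθ, variance = kθ², so CV = 1/√k.
CV = 0.98, hence k = 1/CV² = 1.04.
Then θ = mean/k = 69.7/1.04 = 66.9.

k ≈ 1.04, θ ≈ 66.9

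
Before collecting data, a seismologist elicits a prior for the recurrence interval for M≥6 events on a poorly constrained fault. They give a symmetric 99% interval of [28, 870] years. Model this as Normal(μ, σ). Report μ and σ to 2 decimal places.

μ = 449.00, σ = 163.44

A symmetric 99% interval runs μ ± z·σ with z = 2.576.
Half-width = 421, so σ = 421/2.576 = 163.44.
μ is the interval midpoint, 449.00.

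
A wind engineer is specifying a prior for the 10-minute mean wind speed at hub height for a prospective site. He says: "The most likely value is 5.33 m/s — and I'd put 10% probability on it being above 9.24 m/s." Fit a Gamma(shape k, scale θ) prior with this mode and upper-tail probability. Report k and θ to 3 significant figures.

Gamma(k,θ) with k>1 has mode (k−1)θ, so θ = 5.33/(k−1).
Need P(X < 9.24) = 0.9 with θ tied to k this way. Start at k = 2, θ = 5.33: P(X<9.24) ≈ 0.517.
Too low — raise k to concentrate. Iterating converges to k ≈ 7.27.
Then θ = 5.33/(7.27−1) ≈ 0.85.

k ≈ 7.27, θ ≈ 0.85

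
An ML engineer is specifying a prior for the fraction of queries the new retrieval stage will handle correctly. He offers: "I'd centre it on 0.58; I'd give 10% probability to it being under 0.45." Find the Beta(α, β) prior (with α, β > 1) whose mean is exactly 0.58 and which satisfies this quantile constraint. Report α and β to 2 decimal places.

With mean 0.58 fixed, write α = 0.58s, β = 0.42s where s = α+β.
Need P(θ < 0.45) = 0.1 under Beta(0.58s, 0.42s). Normal approximation: (q−m)/√(m(1−m)/s) ≈ z_{0.1} = -1.28, so s ≈ 0.58·0.42·(-1.28)²/(0.45−0.58)² = 23.7.
At s = 23.7: P(θ<0.45) ≈ 0.101. Adjusting to match 0.1 gives s ≈ 23.87.
So α = 0.58·23.87 ≈ 13.84, β = 0.42·23.87 ≈ 10.02.

α ≈ 13.84, β ≈ 10.02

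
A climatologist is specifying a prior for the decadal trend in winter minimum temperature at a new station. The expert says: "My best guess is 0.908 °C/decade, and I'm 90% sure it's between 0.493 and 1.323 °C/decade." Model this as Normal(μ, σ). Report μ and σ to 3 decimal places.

A symmetric 90% interval runs μ ± z·σ with z = 1.645.
Half-width = 0.415, so σ = 0.415/1.645 = 0.252.
μ is the stated best guess, 0.908.

μ = 0.908, σ = 0.252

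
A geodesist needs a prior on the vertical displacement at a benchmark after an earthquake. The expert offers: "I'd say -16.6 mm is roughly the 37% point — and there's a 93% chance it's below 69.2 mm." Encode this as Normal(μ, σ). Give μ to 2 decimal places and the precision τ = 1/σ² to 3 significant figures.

The p-quantile of Normal(μ,σ) is μ + z_p·σ, with z_{0.37} = -0.3319 and z_{0.93} = 1.476.
Eliminate σ: μ = (z₂·x₁ − z₁·x₂)/(z₂ − z₁) = (1.476·-16.6 − (-0.3319)·69.2)/1.808 = -0.85.
Then σ = (x₂ − x₁)/(z₂ − z₁) = (69.2 − -16.6)/1.808 = 47.47.
Precision τ = 1/σ² = 1/47.47² = 0.000444.

μ = -0.85, τ = 0.000444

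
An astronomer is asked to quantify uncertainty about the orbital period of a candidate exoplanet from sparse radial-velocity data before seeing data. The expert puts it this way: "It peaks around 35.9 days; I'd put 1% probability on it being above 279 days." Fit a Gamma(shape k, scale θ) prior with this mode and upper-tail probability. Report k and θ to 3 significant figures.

Gamma(k,θ) with k>1 has mode (k−1)θ, so θ = 35.9/(k−1).
Need P(X < 279) = 0.99 with θ tied to k this way. Start at k = 2, θ = 35.9: P(X<279) ≈ 0.996.
Too high — lower k to spread out. Iterating converges to k ≈ 1.81.
Then θ = 35.9/(1.81−1) ≈ 44.5.

k ≈ 1.81, θ ≈ 44.5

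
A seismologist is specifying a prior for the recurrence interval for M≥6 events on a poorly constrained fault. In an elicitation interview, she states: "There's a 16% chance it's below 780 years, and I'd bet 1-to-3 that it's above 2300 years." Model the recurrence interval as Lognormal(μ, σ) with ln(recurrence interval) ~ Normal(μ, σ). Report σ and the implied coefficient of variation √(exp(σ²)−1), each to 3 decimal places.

σ ≈ 0.648, CV ≈ 0.722

If T ~ Lognormal(μ,σ) then ln T ~ Normal(μ,σ), so the p-quantile of ln T is μ + z_p·σ.
ln(780) = 6.659 and ln(2300) = 7.741; z_{0.16} = -0.9945, z_{0.75} = 0.6745.
σ = (7.741 − 6.659)/(0.6745 − (-0.9945)) = 0.648.
μ = 6.659 − (-0.9945)·0.648 = 7.304.
CV = √(exp(σ²)−1) = √(exp(0.4198)−1) = 0.722.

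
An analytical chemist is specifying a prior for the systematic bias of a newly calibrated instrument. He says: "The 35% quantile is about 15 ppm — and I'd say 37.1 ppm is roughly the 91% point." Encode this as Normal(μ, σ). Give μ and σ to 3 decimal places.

μ = 19.933, σ = 12.804

The p-quantile of Normal(μ,σ) is μ + z_p·σ, with z_{0.35} = -0.3853 and z_{0.91} = 1.341.
Eliminate σ: μ = (z₂·x₁ − z₁·x₂)/(z₂ − z₁) = (1.341·15 − (-0.3853)·37.1)/1.726 = 19.933.
Then σ = (x₂ − x₁)/(z₂ − z₁) = (37.1 − 15)/1.726 = 12.804.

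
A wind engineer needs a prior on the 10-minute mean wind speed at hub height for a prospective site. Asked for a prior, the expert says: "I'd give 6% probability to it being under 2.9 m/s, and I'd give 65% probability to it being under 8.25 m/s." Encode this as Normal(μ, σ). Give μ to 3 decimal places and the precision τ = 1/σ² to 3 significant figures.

The p-quantile of Normal(μ,σ) is μ + z_p·σ, with z_{0.06} = -1.555 and z_{0.65} = 0.3853.
Eliminate σ: μ = (z₂·x₁ − z₁·x₂)/(z₂ − z₁) = (0.3853·2.9 − (-1.555)·8.25)/1.94 = 7.187.
Then σ = (x₂ − x₁)/(z₂ − z₁) = (8.25 − 2.9)/1.94 = 2.758.
Precision τ = 1/σ² = 1/2.758² = 0.132.

μ = 7.187, τ = 0.132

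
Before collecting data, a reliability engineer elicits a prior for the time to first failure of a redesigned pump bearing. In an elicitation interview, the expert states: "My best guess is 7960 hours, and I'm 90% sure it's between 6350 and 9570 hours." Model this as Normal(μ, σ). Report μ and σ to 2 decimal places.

A symmetric 90% interval runs μ ± z·σ with z = 1.645.
Half-width = 1610, so σ = 1610/1.645 = 978.81.
μ is the stated best guess, 7960.00.

μ = 7960.00, σ = 978.81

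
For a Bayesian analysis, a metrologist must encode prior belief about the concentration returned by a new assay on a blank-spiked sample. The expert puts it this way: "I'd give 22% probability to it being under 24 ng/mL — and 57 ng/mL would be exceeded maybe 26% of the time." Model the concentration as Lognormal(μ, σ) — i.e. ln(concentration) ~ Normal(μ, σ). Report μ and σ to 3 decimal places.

μ ≈ 3.650, σ ≈ 0.611

If T ~ Lognormal(μ,σ) then ln T ~ Normal(μ,σ), so the p-quantile of ln T is μ + z_p·σ.
ln(24) = 3.178 and ln(57) = 4.043; z_{0.22} = -0.7722, z_{0.74} = 0.6433.
σ = (4.043 − 3.178)/(0.6433 − (-0.7722)) = 0.611.
μ = 3.178 − (-0.7722)·0.611 = 3.650.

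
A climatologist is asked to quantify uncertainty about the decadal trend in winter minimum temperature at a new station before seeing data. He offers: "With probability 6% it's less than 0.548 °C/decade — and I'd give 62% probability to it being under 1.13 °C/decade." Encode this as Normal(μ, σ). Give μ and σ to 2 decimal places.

μ = 1.03, σ = 0.31

The p-quantile of Normal(μ,σ) is μ + z_p·σ, with z_{0.06} = -1.555 and z_{0.62} = 0.3055.
Eliminate σ: μ = (z₂·x₁ − z₁·x₂)/(z₂ − z₁) = (0.3055·0.548 − (-1.555)·1.13)/1.86 = 1.03.
Then σ = (x₂ − x₁)/(z₂ − z₁) = (1.13 − 0.548)/1.86 = 0.31.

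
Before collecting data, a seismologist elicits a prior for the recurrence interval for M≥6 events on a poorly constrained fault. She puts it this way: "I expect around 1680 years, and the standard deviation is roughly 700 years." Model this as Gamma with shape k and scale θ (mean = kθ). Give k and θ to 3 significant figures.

k ≈ 5.76, θ ≈ 292

For Gamma(k, scale θ): mean = kθ, variance = kθ², so CV = 1/√k.
CV = SD/mean = 700/1680 = 0.4167, hence k = 1/CV² = 5.76.
Then θ = mean/k = 1680/5.76 = 292.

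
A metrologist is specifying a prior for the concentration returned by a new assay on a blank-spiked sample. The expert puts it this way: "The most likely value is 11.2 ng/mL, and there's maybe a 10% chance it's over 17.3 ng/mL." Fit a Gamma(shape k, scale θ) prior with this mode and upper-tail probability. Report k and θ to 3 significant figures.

Gamma(k,θ) with k>1 has mode (k−1)θ, so θ = 11.2/(k−1).
Need P(X < 17.3) = 0.9 with θ tied to k this way. Start at k = 2, θ = 11.2: P(X<17.3) ≈ 0.457.
Too low — raise k to concentrate. Iterating converges to k ≈ 10.9.
Then θ = 11.2/(10.9−1) ≈ 1.13.

k ≈ 10.9, θ ≈ 1.13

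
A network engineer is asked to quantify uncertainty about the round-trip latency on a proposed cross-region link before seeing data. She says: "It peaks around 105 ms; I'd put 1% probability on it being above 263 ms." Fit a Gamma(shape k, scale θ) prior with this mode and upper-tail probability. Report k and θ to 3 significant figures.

Gamma(k,θ) with k>1 has mode (k−1)θ, so θ = 105/(k−1).
Need P(X < 263) = 0.99 with θ tied to k this way. Start at k = 2, θ = 105: P(X<263) ≈ 0.714.
Too low — raise k to concentrate. Iterating converges to k ≈ 6.57.
Then θ = 105/(6.57−1) ≈ 18.9.

k ≈ 6.57, θ ≈ 18.9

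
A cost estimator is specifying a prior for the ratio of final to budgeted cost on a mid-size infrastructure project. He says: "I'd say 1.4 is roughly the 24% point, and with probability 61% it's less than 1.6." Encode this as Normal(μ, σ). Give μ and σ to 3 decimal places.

μ = 1.543, σ = 0.203

The p-quantile of Normal(μ,σ) is μ + z_p·σ, with z_{0.24} = -0.7063 and z_{0.61} = 0.2793.
Eliminate σ: μ = (z₂·x₁ − z₁·x₂)/(z₂ − z₁) = (0.2793·1.4 − (-0.7063)·1.6)/0.9856 = 1.543.
Then σ = (x₂ − x₁)/(z₂ − z₁) = (1.6 − 1.4)/0.9856 = 0.203.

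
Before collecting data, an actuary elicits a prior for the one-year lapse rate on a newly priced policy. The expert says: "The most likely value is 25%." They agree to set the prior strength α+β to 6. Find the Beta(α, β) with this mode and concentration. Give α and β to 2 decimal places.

α = 2.00, β = 4.00

For α,β > 1 the Beta mode is (α−1)/(α+β−2). With α+β = 6, the mode is (α−1)/4.
Set (α−1)/4 = 0.25 → α = 1 + 0.25·4 = 2.00.
β = 6 − α = 4.00.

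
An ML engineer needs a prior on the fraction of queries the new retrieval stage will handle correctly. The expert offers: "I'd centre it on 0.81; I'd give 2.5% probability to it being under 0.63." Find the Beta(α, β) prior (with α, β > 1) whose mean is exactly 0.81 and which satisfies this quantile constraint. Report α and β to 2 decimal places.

α ≈ 18.51, β ≈ 4.34

With mean 0.81 fixed, write α = 0.81s, β = 0.19s where s = α+β.
Need P(θ < 0.63) = 0.025 under Beta(0.81s, 0.19s). Normal approximation: (q−m)/√(m(1−m)/s) ≈ z_{0.025} = -1.96, so s ≈ 0.81·0.19·(-1.96)²/(0.63−0.81)² = 18.2.
At s = 18.2: P(θ<0.63) ≈ 0.038. Adjusting to match 0.025 gives s ≈ 22.85.
So α = 0.81·22.85 ≈ 18.51, β = 0.19·22.85 ≈ 4.34.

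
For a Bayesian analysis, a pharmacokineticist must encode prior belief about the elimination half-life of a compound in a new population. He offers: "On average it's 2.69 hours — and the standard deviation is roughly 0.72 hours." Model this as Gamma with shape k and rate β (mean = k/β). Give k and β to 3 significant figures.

k ≈ 14, β ≈ 5.19

For Gamma(k, rate β): mean = k/β, variance = k/β², so CV = 1/√k.
CV = SD/mean = 0.72/2.69 = 0.2677, hence k = 1/CV² = 14.
Then β = k/mean = 14/2.69 = 5.19.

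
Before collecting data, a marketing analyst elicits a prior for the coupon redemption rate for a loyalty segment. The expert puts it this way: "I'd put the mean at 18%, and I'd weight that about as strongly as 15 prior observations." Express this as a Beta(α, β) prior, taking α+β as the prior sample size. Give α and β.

Under the effective-sample-size interpretation, Beta(α, β) has prior mean α/(α+β) and prior sample size α+β.
So α+β = 15 and α/(α+β) = 0.18, giving α = 0.18·15 = 2.7 and β = 15 − 2.7 = 12.3.

α = 2.7, β = 12.3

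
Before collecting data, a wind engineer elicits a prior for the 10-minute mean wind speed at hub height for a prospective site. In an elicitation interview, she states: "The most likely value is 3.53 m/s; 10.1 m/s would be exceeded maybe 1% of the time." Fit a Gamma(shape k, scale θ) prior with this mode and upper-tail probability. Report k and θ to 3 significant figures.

k ≈ 5.12, θ ≈ 0.857

Gamma(k,θ) with k>1 has mode (k−1)θ, so θ = 3.53/(k−1).
Need P(X < 10.1) = 0.99 with θ tied to k this way. Start at k = 2, θ = 3.53: P(X<10.1) ≈ 0.779.
Too low — raise k to concentrate. Iterating converges to k ≈ 5.12.
Then θ = 3.53/(5.12−1) ≈ 0.857.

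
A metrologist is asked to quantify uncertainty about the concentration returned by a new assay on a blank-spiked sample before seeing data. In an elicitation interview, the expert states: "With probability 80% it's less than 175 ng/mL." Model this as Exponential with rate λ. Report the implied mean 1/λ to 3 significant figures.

mean ≈ 109 ng/mL

P(T < 175.0) = 1 − e^(−λ·175.0) = 0.8, so λ = −ln(1−0.8)/175.0 = −ln(0.2)/175.0 = 0.0092.
Mean = 1/λ = 109 ng/mL.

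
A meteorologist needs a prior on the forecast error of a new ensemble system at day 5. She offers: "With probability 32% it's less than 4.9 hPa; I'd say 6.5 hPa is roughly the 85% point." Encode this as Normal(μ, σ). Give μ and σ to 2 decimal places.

For Normal(μ,σ), the p-quantile is μ + z_p·σ. Here z_{0.32} = -0.4677, z_{0.85} = 1.036.
So 4.9 = μ − 0.4677σ and 6.5 = μ + 1.036σ.
Subtracting: σ = (6.5 − 4.9)/(1.036 − (-0.4677)) = 1.06.
Then μ = 4.9 − (-0.4677)·1.06 = 5.40.

μ = 5.40, σ = 1.06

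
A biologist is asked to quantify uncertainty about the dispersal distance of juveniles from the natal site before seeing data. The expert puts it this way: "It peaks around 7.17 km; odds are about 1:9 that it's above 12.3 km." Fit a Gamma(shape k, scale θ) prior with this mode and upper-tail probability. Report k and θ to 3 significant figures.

Gamma(k,θ) with k>1 has mode (k−1)θ, so θ = 7.17/(k−1).
Need P(X < 12.3) = 0.9 with θ tied to k this way. Start at k = 2, θ = 7.17: P(X<12.3) ≈ 0.512.
Too low — raise k to concentrate. Iterating converges to k ≈ 7.51.
Then θ = 7.17/(7.51−1) ≈ 1.1.

k ≈ 7.51, θ ≈ 1.1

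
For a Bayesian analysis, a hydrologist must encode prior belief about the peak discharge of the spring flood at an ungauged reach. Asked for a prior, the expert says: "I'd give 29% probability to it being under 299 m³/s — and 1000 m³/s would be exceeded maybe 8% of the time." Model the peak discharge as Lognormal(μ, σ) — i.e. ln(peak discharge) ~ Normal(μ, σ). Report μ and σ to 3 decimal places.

If T ~ Lognormal(μ,σ) then ln T ~ Normal(μ,σ), so the p-quantile of ln T is μ + z_p·σ.
ln(299) = 5.7 and ln(1000) = 6.908; z_{0.29} = -0.5534, z_{0.92} = 1.405.
σ = (6.908 − 5.7)/(1.405 − (-0.5534)) = 0.616.
μ = 5.7 − (-0.5534)·0.616 = 6.042.

μ ≈ 6.042, σ ≈ 0.616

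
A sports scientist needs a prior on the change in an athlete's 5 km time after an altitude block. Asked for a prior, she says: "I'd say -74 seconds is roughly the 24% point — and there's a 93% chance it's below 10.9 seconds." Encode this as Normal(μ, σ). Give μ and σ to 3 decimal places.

μ = -46.519, σ = 38.908

For Normal(μ,σ), the p-quantile is μ + z_p·σ. Here z_{0.24} = -0.7063, z_{0.93} = 1.476.
So -74 = μ − 0.7063σ and 10.9 = μ + 1.476σ.
Subtracting: σ = (10.9 − -74)/(1.476 − (-0.7063)) = 38.908.
Then μ = -74 − (-0.7063)·38.908 = -46.519.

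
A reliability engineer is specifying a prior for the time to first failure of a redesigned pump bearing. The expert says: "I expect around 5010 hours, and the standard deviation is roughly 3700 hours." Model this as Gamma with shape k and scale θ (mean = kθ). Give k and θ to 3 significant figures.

k ≈ 1.83, θ ≈ 2730

For Gamma(k, scale θ): mean = kθ, variance = kθ², so CV = 1/√k.
CV = SD/mean = 3700/5010 = 0.7385, hence k = 1/CV² = 1.83.
Then θ = mean/k = 5010/1.83 = 2730.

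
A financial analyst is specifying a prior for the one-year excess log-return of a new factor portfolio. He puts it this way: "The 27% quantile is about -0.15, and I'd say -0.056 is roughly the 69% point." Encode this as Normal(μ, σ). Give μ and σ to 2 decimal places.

μ = -0.10, σ = 0.08

The p-quantile of Normal(μ,σ) is μ + z_p·σ, with z_{0.27} = -0.6128 and z_{0.69} = 0.4959.
Eliminate σ: μ = (z₂·x₁ − z₁·x₂)/(z₂ − z₁) = (0.4959·-0.15 − (-0.6128)·-0.056)/1.109 = -0.10.
Then σ = (x₂ − x₁)/(z₂ − z₁) = (-0.056 − -0.15)/1.109 = 0.08.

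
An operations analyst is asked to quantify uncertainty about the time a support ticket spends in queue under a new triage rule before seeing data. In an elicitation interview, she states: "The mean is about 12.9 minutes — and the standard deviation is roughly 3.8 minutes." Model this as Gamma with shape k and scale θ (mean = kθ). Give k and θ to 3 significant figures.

For Gamma(k, scale θ): mean = kθ, variance = kθ², so CV = 1/√k.
CV = SD/mean = 3.8/12.9 = 0.2946, hence k = 1/CV² = 11.5.
Then θ = mean/k = 12.9/11.5 = 1.12.

k ≈ 11.5, θ ≈ 1.12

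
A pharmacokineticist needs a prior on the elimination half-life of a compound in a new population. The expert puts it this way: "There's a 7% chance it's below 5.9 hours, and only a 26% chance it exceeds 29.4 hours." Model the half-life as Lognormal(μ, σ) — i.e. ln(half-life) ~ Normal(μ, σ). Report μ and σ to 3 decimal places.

μ ≈ 2.893, σ ≈ 0.758

If T ~ Lognormal(μ,σ) then ln T ~ Normal(μ,σ), so the p-quantile of ln T is μ + z_p·σ.
ln(5.9) = 1.775 and ln(29.4) = 3.381; z_{0.07} = -1.476, z_{0.74} = 0.6433.
σ = (3.381 − 1.775)/(0.6433 − (-1.476)) = 0.758.
μ = 1.775 − (-1.476)·0.758 = 2.893.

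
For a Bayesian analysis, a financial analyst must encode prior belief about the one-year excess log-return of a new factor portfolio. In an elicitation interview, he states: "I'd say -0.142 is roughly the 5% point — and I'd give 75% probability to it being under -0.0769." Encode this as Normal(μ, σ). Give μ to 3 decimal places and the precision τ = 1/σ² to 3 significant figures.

μ = -0.096, τ = 1270

The p-quantile of Normal(μ,σ) is μ + z_p·σ, with z_{0.05} = -1.645 and z_{0.75} = 0.6745.
Eliminate σ: μ = (z₂·x₁ − z₁·x₂)/(z₂ − z₁) = (0.6745·-0.142 − (-1.645)·-0.0769)/2.319 = -0.096.
Then σ = (x₂ − x₁)/(z₂ − z₁) = (-0.0769 − -0.142)/2.319 = 0.028.
Precision τ = 1/σ² = 1/0.02807² = 1270.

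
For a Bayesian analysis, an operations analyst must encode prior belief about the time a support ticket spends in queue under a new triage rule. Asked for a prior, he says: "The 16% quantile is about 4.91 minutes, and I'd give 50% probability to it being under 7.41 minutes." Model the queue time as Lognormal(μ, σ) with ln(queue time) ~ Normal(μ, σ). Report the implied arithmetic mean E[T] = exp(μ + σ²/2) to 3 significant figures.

E[T] ≈ 8.07 minutes

If T ~ Lognormal(μ,σ) then ln T ~ Normal(μ,σ), so the p-quantile of ln T is μ + z_p·σ.
ln(4.91) = 1.591 and ln(7.41) = 2.003; z_{0.16} = -0.9945, z_{0.5} = 0.
σ = (2.003 − 1.591)/(0 − (-0.9945)) = 0.414.
μ = 1.591 − (-0.9945)·0.414 = 2.003.
E[T] = exp(μ + σ²/2) = exp(2.003 + 0.0856) = 8.07 minutes.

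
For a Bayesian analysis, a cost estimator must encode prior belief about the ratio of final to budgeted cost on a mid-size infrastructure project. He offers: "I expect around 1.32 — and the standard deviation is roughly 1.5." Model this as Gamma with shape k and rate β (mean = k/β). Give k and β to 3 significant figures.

For Gamma(k, rate β): mean = k/β, variance = k/β², so CV = 1/√k.
CV = SD/mean = 1.5/1.32 = 1.136, hence k = 1/CV² = 0.774.
Then β = k/mean = 0.774/1.32 = 0.587.

k ≈ 0.774, β ≈ 0.587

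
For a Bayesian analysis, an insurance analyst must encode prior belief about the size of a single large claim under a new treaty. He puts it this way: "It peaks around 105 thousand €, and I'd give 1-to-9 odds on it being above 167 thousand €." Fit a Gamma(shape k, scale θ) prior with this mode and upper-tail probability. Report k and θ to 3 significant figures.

k ≈ 9.72, θ ≈ 12

Gamma(k,θ) with k>1 has mode (k−1)θ, so θ = 105/(k−1).
Need P(X < 167) = 0.9 with θ tied to k this way. Start at k = 2, θ = 105: P(X<167) ≈ 0.472.
Too low — raise k to concentrate. Iterating converges to k ≈ 9.72.
Then θ = 105/(9.72−1) ≈ 12.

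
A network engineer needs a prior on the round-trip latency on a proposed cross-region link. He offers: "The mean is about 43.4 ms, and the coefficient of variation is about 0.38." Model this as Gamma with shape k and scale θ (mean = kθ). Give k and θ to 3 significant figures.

k ≈ 6.93, θ ≈ 6.27

For Gamma(k, scale θ): mean = kθ, variance = kθ², so CV = 1/√k.
CV = 0.38, hence k = 1/CV² = 6.93.
Then θ = mean/k = 43.4/6.93 = 6.27.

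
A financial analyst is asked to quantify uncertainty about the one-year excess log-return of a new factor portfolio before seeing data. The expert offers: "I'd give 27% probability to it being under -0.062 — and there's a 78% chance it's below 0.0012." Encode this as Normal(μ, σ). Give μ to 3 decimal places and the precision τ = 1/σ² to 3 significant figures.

The p-quantile of Normal(μ,σ) is μ + z_p·σ, with z_{0.27} = -0.6128 and z_{0.78} = 0.7722.
Eliminate σ: μ = (z₂·x₁ − z₁·x₂)/(z₂ − z₁) = (0.7722·-0.062 − (-0.6128)·0.0012)/1.385 = -0.034.
Then σ = (x₂ − x₁)/(z₂ − z₁) = (0.0012 − -0.062)/1.385 = 0.046.
Precision τ = 1/σ² = 1/0.04563² = 480.

μ = -0.034, τ = 480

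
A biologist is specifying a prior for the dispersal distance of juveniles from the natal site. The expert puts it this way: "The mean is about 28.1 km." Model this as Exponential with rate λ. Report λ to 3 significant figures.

Exponential mean = 1/λ, so λ = 1/28.1 = 0.0356.

λ ≈ 0.0356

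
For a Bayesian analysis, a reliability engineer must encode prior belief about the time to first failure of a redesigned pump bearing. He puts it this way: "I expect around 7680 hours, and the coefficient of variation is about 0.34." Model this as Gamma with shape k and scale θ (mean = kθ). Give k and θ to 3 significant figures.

For Gamma(k, scale θ): mean = kθ, variance = kθ², so CV = 1/√k.
CV = 0.34, hence k = 1/CV² = 8.65.
Then θ = mean/k = 7680/8.65 = 888.

k ≈ 8.65, θ ≈ 888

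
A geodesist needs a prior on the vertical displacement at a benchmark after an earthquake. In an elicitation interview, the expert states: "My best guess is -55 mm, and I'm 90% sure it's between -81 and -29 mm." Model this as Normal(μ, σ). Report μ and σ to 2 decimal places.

μ = -55.00, σ = 15.81

A symmetric 90% interval runs μ ± z·σ with z = 1.645.
Half-width = 26, so σ = 26/1.645 = 15.81.
μ is the stated best guess, -55.00.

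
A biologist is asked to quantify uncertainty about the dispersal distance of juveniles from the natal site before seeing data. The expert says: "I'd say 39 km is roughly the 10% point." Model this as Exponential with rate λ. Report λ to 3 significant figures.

λ ≈ 0.0027

P(T < 39.0) = 1 − e^(−λ·39.0) = 0.1, so λ = −ln(1−0.1)/39.0 = −ln(0.9)/39.0 = 0.0027.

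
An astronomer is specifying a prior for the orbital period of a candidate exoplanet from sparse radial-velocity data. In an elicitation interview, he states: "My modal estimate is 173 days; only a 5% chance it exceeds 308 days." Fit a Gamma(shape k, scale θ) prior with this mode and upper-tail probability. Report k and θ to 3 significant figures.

Gamma(k,θ) with k>1 has mode (k−1)θ, so θ = 173/(k−1).
Need P(X < 308) = 0.95 with θ tied to k this way. Start at k = 2, θ = 173: P(X<308) ≈ 0.531.
Too low — raise k to concentrate. Iterating converges to k ≈ 9.38.
Then θ = 173/(9.38−1) ≈ 20.6.

k ≈ 9.38, θ ≈ 20.6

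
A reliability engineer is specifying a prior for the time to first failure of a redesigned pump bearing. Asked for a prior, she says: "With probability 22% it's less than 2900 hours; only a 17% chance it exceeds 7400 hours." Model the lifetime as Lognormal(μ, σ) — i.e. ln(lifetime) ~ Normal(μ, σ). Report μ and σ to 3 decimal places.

μ ≈ 8.391, σ ≈ 0.543

If T ~ Lognormal(μ,σ) then ln T ~ Normal(μ,σ), so the p-quantile of ln T is μ + z_p·σ.
ln(2900) = 7.972 and ln(7400) = 8.909; z_{0.22} = -0.7722, z_{0.83} = 0.9542.
σ = (8.909 − 7.972)/(0.9542 − (-0.7722)) = 0.543.
μ = 7.972 − (-0.7722)·0.543 = 8.391.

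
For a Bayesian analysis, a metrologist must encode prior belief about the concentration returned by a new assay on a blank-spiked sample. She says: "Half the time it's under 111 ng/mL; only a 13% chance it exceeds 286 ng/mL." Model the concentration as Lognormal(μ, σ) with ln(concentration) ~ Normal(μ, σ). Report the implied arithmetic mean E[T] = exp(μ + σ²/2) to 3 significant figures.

If T ~ Lognormal(μ,σ) then ln T ~ Normal(μ,σ), so the p-quantile of ln T is μ + z_p·σ.
ln(111) = 4.71 and ln(286) = 5.656; z_{0.5} = 0, z_{0.87} = 1.126.
σ = (5.656 − 4.71)/(1.126 − (0)) = 0.840.
μ = 4.71 − (0)·0.840 = 4.710.
E[T] = exp(μ + σ²/2) = exp(4.710 + 0.3530) = 158 ng/mL.

E[T] ≈ 158 ng/mL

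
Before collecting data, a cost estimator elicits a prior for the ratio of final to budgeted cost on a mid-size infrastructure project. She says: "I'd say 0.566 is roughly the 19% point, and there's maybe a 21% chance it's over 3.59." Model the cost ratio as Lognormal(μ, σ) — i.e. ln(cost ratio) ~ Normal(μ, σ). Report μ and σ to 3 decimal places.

μ ≈ 0.394, σ ≈ 1.097

If T ~ Lognormal(μ,σ) then ln T ~ Normal(μ,σ), so the p-quantile of ln T is μ + z_p·σ.
ln(0.566) = -0.5692 and ln(3.59) = 1.278; z_{0.19} = -0.8779, z_{0.79} = 0.8064.
σ = (1.278 − -0.5692)/(0.8064 − (-0.8779)) = 1.097.
μ = -0.5692 − (-0.8779)·1.097 = 0.394.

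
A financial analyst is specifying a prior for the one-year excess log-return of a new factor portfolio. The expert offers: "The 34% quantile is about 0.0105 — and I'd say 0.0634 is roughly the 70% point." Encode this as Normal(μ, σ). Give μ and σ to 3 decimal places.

μ = 0.034, σ = 0.056

For Normal(μ,σ), the p-quantile is μ + z_p·σ. Here z_{0.34} = -0.4125, z_{0.7} = 0.5244.
So 0.0105 = μ − 0.4125σ and 0.0634 = μ + 0.5244σ.
Subtracting: σ = (0.0634 − 0.0105)/(0.5244 − (-0.4125)) = 0.056.
Then μ = 0.0105 − (-0.4125)·0.056 = 0.034.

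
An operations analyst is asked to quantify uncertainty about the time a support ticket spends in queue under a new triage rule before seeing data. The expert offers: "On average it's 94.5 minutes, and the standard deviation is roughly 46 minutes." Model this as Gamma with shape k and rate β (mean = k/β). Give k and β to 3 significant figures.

For Gamma(k, rate β): mean = k/β, variance = k/β², so CV = 1/√k.
CV = SD/mean = 46/94.5 = 0.4868, hence k = 1/CV² = 4.22.
Then β = k/mean = 4.22/94.5 = 0.0447.

k ≈ 4.22, β ≈ 0.0447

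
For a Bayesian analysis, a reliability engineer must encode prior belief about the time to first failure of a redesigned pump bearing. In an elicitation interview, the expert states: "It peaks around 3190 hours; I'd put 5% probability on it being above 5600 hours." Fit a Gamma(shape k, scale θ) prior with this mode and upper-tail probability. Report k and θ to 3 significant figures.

Gamma(k,θ) with k>1 has mode (k−1)θ, so θ = 3190/(k−1).
Need P(X < 5600) = 0.95 with θ tied to k this way. Start at k = 2, θ = 3190: P(X<5600) ≈ 0.524.
Too low — raise k to concentrate. Iterating converges to k ≈ 9.81.
Then θ = 3190/(9.81−1) ≈ 362.

k ≈ 9.81, θ ≈ 362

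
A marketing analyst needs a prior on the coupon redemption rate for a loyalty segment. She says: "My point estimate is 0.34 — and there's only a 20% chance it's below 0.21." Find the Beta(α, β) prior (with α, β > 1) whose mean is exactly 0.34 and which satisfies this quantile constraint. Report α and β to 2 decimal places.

With mean 0.34 fixed, write α = 0.34s, β = 0.66s where s = α+β.
Need P(θ < 0.21) = 0.2 under Beta(0.34s, 0.66s). Normal approximation: (q−m)/√(m(1−m)/s) ≈ z_{0.2} = -0.842, so s ≈ 0.34·0.66·(-0.842)²/(0.21−0.34)² = 9.4.
At s = 9.4: P(θ<0.21) ≈ 0.205. Adjusting to match 0.2 gives s ≈ 9.76.
So α = 0.34·9.76 ≈ 3.32, β = 0.66·9.76 ≈ 6.44.

α ≈ 3.32, β ≈ 6.44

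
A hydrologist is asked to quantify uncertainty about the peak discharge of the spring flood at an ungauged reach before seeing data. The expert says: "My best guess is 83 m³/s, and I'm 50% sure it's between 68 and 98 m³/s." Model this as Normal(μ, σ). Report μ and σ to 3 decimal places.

μ = 83.000, σ = 22.239

A symmetric 50% interval runs μ ± z·σ with z = 0.6745.
Half-width = 15, so σ = 15/0.6745 = 22.239.
μ is the stated best guess, 83.000.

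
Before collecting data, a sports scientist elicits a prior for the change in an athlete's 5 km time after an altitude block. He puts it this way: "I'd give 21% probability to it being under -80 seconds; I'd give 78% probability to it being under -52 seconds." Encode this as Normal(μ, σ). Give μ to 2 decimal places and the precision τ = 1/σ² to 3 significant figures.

μ = -65.70, τ = 0.00318

The p-quantile of Normal(μ,σ) is μ + z_p·σ, with z_{0.21} = -0.8064 and z_{0.78} = 0.7722.
Eliminate σ: μ = (z₂·x₁ − z₁·x₂)/(z₂ − z₁) = (0.7722·-80 − (-0.8064)·-52)/1.579 = -65.70.
Then σ = (x₂ − x₁)/(z₂ − z₁) = (-52 − -80)/1.579 = 17.74.
Precision τ = 1/σ² = 1/17.74² = 0.00318.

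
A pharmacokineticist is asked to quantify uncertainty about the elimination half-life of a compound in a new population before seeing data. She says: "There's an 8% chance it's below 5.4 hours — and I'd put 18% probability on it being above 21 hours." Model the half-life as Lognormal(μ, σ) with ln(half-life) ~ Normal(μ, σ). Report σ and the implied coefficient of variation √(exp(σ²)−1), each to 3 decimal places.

If T ~ Lognormal(μ,σ) then ln T ~ Normal(μ,σ), so the p-quantile of ln T is μ + z_p·σ.
ln(5.4) = 1.686 and ln(21) = 3.045; z_{0.08} = -1.405, z_{0.82} = 0.9154.
σ = (3.045 − 1.686)/(0.9154 − (-1.405)) = 0.585.
μ = 1.686 − (-1.405)·0.585 = 2.509.
CV = √(exp(σ²)−1) = √(exp(0.3426)−1) = 0.639.

σ ≈ 0.585, CV ≈ 0.639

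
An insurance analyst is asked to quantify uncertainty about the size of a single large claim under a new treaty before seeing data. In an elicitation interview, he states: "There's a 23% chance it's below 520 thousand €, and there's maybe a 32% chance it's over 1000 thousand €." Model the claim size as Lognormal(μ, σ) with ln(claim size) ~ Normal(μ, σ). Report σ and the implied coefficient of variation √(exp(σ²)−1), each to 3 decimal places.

If T ~ Lognormal(μ,σ) then ln T ~ Normal(μ,σ), so the p-quantile of ln T is μ + z_p·σ.
ln(520) = 6.254 and ln(1000) = 6.908; z_{0.23} = -0.7388, z_{0.68} = 0.4677.
σ = (6.908 − 6.254)/(0.4677 − (-0.7388)) = 0.542.
μ = 6.254 − (-0.7388)·0.542 = 6.654.
CV = √(exp(σ²)−1) = √(exp(0.2937)−1) = 0.584.

σ ≈ 0.542, CV ≈ 0.584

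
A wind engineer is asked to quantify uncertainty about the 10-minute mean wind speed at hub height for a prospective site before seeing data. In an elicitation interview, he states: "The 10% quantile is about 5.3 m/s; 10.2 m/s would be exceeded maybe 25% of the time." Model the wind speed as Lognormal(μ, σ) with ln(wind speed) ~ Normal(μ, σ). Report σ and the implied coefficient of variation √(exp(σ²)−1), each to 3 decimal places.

σ ≈ 0.335, CV ≈ 0.344

If T ~ Lognormal(μ,σ) then ln T ~ Normal(μ,σ), so the p-quantile of ln T is μ + z_p·σ.
ln(5.3) = 1.668 and ln(10.2) = 2.322; z_{0.1} = -1.282, z_{0.75} = 0.6745.
σ = (2.322 − 1.668)/(0.6745 − (-1.282)) = 0.335.
μ = 1.668 − (-1.282)·0.335 = 2.097.
CV = √(exp(σ²)−1) = √(exp(0.1120)−1) = 0.344.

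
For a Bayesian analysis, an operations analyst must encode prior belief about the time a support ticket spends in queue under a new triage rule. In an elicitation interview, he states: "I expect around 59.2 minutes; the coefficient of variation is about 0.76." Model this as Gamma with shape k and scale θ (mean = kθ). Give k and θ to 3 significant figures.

k ≈ 1.73, θ ≈ 34.2

For Gamma(k, scale θ): mean = kθ, variance = kθ², so CV = 1/√k.
CV = 0.76, hence k = 1/CV² = 1.73.
Then θ = mean/k = 59.2/1.73 = 34.2.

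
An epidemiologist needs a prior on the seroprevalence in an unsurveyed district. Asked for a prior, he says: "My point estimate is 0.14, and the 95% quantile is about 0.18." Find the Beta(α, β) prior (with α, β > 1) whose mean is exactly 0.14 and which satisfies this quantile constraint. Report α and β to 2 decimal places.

α ≈ 31.07, β ≈ 190.83

With mean 0.14 fixed, write α = 0.14s, β = 0.86s where s = α+β.
Need P(θ < 0.18) = 0.95 under Beta(0.14s, 0.86s). Normal approximation: (q−m)/√(m(1−m)/s) ≈ z_{0.95} = 1.64, so s ≈ 0.14·0.86·(1.64)²/(0.18−0.14)² = 203.6.
At s = 203.6: P(θ<0.18) ≈ 0.943. Adjusting to match 0.95 gives s ≈ 221.90.
So α = 0.14·221.90 ≈ 31.07, β = 0.86·221.90 ≈ 190.83.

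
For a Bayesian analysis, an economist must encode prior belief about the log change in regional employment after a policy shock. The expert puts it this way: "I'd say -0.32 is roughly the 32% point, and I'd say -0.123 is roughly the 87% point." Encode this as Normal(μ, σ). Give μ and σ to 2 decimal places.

μ = -0.26, σ = 0.12

For Normal(μ,σ), the p-quantile is μ + z_p·σ. Here z_{0.32} = -0.4677, z_{0.87} = 1.126.
So -0.32 = μ − 0.4677σ and -0.123 = μ + 1.126σ.
Subtracting: σ = (-0.123 − -0.32)/(1.126 − (-0.4677)) = 0.12.
Then μ = -0.32 − (-0.4677)·0.12 = -0.26.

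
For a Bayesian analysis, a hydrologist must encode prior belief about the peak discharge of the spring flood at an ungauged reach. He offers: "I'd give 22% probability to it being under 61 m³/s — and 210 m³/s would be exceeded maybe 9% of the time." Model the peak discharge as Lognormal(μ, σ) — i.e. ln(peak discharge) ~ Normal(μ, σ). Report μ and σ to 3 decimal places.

μ ≈ 4.563, σ ≈ 0.585

If T ~ Lognormal(μ,σ) then ln T ~ Normal(μ,σ), so the p-quantile of ln T is μ + z_p·σ.
ln(61) = 4.111 and ln(210) = 5.347; z_{0.22} = -0.7722, z_{0.91} = 1.341.
σ = (5.347 − 4.111)/(1.341 − (-0.7722)) = 0.585.
μ = 4.111 − (-0.7722)·0.585 = 4.563.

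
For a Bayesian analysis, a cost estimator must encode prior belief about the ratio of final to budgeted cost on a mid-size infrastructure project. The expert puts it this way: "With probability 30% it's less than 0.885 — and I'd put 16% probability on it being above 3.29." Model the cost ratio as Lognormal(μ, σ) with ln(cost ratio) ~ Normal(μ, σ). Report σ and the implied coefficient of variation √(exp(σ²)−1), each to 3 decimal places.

σ ≈ 0.865, CV ≈ 1.054

If T ~ Lognormal(μ,σ) then ln T ~ Normal(μ,σ), so the p-quantile of ln T is μ + z_p·σ.
ln(0.885) = -0.1222 and ln(3.29) = 1.191; z_{0.3} = -0.5244, z_{0.84} = 0.9945.
σ = (1.191 − -0.1222)/(0.9945 − (-0.5244)) = 0.865.
μ = -0.1222 − (-0.5244)·0.865 = 0.331.
CV = √(exp(σ²)−1) = √(exp(0.7474)−1) = 1.054.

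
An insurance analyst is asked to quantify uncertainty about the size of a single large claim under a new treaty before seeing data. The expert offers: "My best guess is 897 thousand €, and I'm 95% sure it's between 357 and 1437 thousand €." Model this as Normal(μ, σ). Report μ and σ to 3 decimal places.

A symmetric 95% interval runs μ ± z·σ with z = 1.96.
Half-width = 540, so σ = 540/1.96 = 275.515.
μ is the stated best guess, 897.000.

μ = 897.000, σ = 275.515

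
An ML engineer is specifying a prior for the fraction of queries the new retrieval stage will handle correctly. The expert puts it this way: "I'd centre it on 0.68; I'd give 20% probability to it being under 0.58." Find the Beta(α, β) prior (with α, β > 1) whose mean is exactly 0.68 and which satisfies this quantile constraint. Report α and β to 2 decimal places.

α ≈ 9.99, β ≈ 4.70

With mean 0.68 fixed, write α = 0.68s, β = 0.32s where s = α+β.
Need P(θ < 0.58) = 0.2 under Beta(0.68s, 0.32s). Normal approximation: (q−m)/√(m(1−m)/s) ≈ z_{0.2} = -0.842, so s ≈ 0.68·0.32·(-0.842)²/(0.58−0.68)² = 15.4.
At s = 15.4: P(θ<0.58) ≈ 0.195. Adjusting to match 0.2 gives s ≈ 14.68.
So α = 0.68·14.68 ≈ 9.99, β = 0.32·14.68 ≈ 4.70.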